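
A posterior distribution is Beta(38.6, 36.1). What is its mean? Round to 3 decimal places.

0.517

E[X] = α/(α+β) = 38.6/74.7 = 0.517.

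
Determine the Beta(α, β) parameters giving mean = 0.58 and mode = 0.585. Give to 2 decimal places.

Let s = α+β. Mean gives α = μs = 0.58s; mode gives (α−1)/(s−2) = 0.585.
Substituting: 0.58s − 1 = 0.585(s−2) = 0.585s − 1.170, so -0.005s = -0.170 and s = 34.0000.
Then α = 0.58×34.0000 = 19.72 and β = s−α = 14.28.

α = 19.72, β = 14.28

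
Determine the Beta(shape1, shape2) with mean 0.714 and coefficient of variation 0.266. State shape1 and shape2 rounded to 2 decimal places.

σ = CV·μ = 0.266×0.714 = 0.18992, so σ² = 0.036071.
s+1 = μ(1−μ)/σ² = 0.204204/0.036071 = 5.6611, so s = shape1+shape2 = 4.6611.
shape1 = μs = 3.33, shape2 = (1−μ)s = 1.33.

shape1 = 3.33, shape2 = 1.33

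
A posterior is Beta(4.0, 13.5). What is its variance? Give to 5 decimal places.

0.00953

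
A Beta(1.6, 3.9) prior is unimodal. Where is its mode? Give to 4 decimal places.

0.1714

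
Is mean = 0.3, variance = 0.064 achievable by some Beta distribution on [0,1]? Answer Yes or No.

For any Beta, Var(X) < E[X]·(1−E[X]).
Here μ(1−μ) = 0.3×0.7 = 0.21, and 0.064 < 0.21.

Yes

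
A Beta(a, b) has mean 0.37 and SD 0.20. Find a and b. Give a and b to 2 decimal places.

a = 1.79, b = 3.04

First σ² = 0.0400. Setting a = μn, b = (1−μ)n with n = a+b,
μ(1−μ)/(n+1) = 0.0400 ⇒ n+1 = 0.2331/0.0400 = 5.8275 ⇒ n = 4.8275.
Hence a = 0.37×4.8275 = 1.79, b = 0.63×4.8275 = 3.04.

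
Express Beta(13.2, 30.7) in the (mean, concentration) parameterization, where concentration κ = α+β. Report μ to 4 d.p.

κ = α+β = 13.2+30.7 = 43.9; μ = α/κ = 13.2/43.9 = 0.3007.

μ = 0.3007, κ = 43.9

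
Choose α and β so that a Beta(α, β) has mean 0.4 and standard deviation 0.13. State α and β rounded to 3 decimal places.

Variance = 0.13² = 0.0169. The moment-matching identity α+β = μ(1−μ)/Var − 1 gives
α+β = 0.24/0.0169 − 1 = 13.2012, so α = μ·13.2012 = 5.280 and β = (1−μ)·13.2012 = 7.921.

α = 5.280, β = 7.921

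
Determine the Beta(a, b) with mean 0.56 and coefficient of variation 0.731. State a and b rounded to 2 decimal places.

a = 0.26, b = 0.21

σ = CV·μ = 0.731×0.56 = 0.40936, so σ² = 0.167576.
s+1 = μ(1−μ)/σ² = 0.2464/0.167576 = 1.4704, so s = a+b = 0.4704.
a = μs = 0.26, b = (1−μ)s = 0.21.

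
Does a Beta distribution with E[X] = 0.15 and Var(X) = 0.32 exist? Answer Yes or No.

No

The Beta variance bound is σ² < μ(1−μ).
Here μ(1−μ) = 0.15×0.85 = 0.1275, and 0.32 ≥ 0.1275.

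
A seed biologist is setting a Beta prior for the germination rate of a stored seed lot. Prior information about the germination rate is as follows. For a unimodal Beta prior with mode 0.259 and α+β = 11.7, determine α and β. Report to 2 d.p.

α = 3.51, β = 8.19

Mode = (α−1)/(κ−2) with κ = α+β, so α−1 = 0.259·9.7 = 2.51.
α = 3.51; β = κ − α = 8.19.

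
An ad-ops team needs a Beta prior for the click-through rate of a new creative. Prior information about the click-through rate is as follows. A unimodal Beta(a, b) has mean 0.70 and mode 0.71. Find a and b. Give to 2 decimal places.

Let s = a+b. Mean gives a = μs = 0.70s; mode gives (a−1)/(s−2) = 0.71.
Substituting: 0.70s − 1 = 0.71(s−2) = 0.71s − 1.42, so -0.01s = -0.42 and s = 42.0000.
Then a = 0.70×42.0000 = 29.40 and b = s−a = 12.60.

a = 29.40, b = 12.60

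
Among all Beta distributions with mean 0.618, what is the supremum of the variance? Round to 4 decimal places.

For fixed mean μ the Beta variance is μ(1−μ)/(α+β+1), increasing as α+β decreases.
Its least upper bound (not attained) is μ(1−μ) = 0.618·0.382 = 0.2361.

0.2361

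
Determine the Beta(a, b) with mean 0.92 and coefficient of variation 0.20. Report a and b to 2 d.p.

σ = CV·μ = 0.20×0.92 = 0.18400, so σ² = 0.033856.
s+1 = μ(1−μ)/σ² = 0.0736/0.033856 = 2.1739, so s = a+b = 1.1739.
a = μs = 1.08, b = (1−μ)s = 0.09.

a = 1.08, b = 0.09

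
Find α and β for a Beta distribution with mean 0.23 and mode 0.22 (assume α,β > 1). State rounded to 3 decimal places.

Let s = α+β. Mean gives α = μs = 0.23s; mode gives (α−1)/(s−2) = 0.22.
Substituting: 0.23s − 1 = 0.22(s−2) = 0.22s − 0.44, so 0.01s = 0.56 and s = 56.0000.
Then α = 0.23×56.0000 = 12.880 and β = s−α = 43.120.

α = 12.880, β = 43.120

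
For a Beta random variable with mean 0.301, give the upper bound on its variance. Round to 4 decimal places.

Var = μ(1−μ)/(α+β+1), which approaches μ(1−μ) as α+β → 0.
So the supremum is μ(1−μ) = 0.301×0.699 = 0.2104.

0.2104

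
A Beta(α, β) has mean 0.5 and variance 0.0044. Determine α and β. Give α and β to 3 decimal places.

α = 27.909, β = 27.909

Write ν = α+β; then α = μν and Var = μ(1−μ)/(ν+1).
ν = μ(1−μ)/Var − 1 = 0.25/0.0044 − 1 = 55.8182.
α = 0.5·55.8182 = 27.909, β = 0.5·55.8182 = 27.909.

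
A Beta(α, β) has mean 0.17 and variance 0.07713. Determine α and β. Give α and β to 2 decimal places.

α = 0.14, β = 0.69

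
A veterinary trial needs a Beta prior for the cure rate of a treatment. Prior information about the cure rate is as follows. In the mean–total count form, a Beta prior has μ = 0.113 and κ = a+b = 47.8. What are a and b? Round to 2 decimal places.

a = 5.40, b = 42.40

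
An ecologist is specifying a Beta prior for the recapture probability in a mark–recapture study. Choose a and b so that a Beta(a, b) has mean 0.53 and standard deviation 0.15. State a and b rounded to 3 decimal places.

a = 5.338, b = 4.733

σ² = 0.15² = 0.0225.
With s = a+b, Var = μ(1−μ)/(s+1), so s+1 = (0.53×0.47)/0.0225 = 11.0711 and s = 10.0711.
a = μs = 5.338, b = (1−μ)s = 4.733.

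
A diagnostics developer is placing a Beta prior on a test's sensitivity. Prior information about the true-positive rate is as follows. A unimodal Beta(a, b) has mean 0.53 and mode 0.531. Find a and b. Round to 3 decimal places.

a = 32.860, b = 29.140

With s = a+b: μ = a/s and mode = (a−1)/(s−2). Eliminating a = μs,
μs − 1 = m(s−2) ⇒ s(μ−m) = 1−2m ⇒ s = -0.062/-0.001 = 62.0000.
So a = μs = 32.860, b = (1−μ)s = 29.140.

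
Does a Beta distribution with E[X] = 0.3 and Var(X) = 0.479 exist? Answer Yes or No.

No

The Beta variance bound is σ² < μ(1−μ).
Here μ(1−μ) = 0.3×0.7 = 0.21, and 0.479 ≥ 0.21.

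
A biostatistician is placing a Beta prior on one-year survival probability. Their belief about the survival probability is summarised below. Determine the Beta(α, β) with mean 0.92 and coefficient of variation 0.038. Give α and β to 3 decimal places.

α = 54.482, β = 4.738

σ = CV·μ = 0.038×0.92 = 0.03496, so σ² = 0.001222.
s+1 = μ(1−μ)/σ² = 0.0736/0.001222 = 60.2192, so s = α+β = 59.2192.
α = μs = 54.482, β = (1−μ)s = 4.738.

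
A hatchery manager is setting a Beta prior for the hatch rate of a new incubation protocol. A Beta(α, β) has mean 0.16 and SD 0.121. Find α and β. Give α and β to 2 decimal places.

α = 1.31, β = 6.87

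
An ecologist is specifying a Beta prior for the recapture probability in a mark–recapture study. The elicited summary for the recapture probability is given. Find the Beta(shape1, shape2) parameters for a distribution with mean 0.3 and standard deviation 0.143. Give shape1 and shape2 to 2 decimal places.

shape1 = 2.78, shape2 = 6.49

σ² = 0.143² = 0.020449.
With s = shape1+shape2, Var = μ(1−μ)/(s+1), so s+1 = (0.3×0.7)/0.020449 = 10.2695 and s = 9.2695.
shape1 = μs = 2.78, shape2 = (1−μ)s = 6.49.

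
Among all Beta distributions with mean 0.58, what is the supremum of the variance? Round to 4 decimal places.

Var = μ(1−μ)/(α+β+1), which approaches μ(1−μ) as α+β → 0.
So the supremum is μ(1−μ) = 0.58×0.42 = 0.2436.

0.2436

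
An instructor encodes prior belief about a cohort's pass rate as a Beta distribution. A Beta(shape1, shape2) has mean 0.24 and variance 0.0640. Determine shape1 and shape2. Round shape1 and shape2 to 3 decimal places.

shape1 = 0.444, shape2 = 1.406

Let s = shape1+shape2. The Beta variance is μ(1−μ)/(s+1).
So s+1 = μ(1−μ)/σ² = (0.24×0.76)/0.0640 = 0.1824/0.0640 = 2.8500, giving s = 1.8500.
Then shape1 = μs = 0.24×1.8500 = 0.444 and shape2 = (1−μ)s = 0.76×1.8500 = 1.406.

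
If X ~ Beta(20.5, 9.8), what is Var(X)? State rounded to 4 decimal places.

μ = 20.5/30.3 = 0.676568; Var = μ(1−μ)/(α+β+1) = 0.2188239/31.3 = 0.0070.

0.0070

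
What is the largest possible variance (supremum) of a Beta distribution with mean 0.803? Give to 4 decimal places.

0.1582

Var = μ(1−μ)/(α+β+1), which approaches μ(1−μ) as α+β → 0.
So the supremum is μ(1−μ) = 0.803×0.197 = 0.1582.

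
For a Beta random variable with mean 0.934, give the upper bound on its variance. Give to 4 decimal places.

Var = μ(1−μ)/(α+β+1), which approaches μ(1−μ) as α+β → 0.
So the supremum is μ(1−μ) = 0.934×0.066 = 0.0616.

0.0616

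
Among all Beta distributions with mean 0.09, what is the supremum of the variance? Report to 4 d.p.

For fixed mean μ the Beta variance is μ(1−μ)/(α+β+1), increasing as α+β decreases.
Its least upper bound (not attained) is μ(1−μ) = 0.09·0.91 = 0.0819.

0.0819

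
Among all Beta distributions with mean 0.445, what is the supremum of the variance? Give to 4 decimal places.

0.2470

Var = μ(1−μ)/(α+β+1), which approaches μ(1−μ) as α+β → 0.
So the supremum is μ(1−μ) = 0.445×0.555 = 0.2470.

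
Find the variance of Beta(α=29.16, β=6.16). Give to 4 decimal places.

0.0040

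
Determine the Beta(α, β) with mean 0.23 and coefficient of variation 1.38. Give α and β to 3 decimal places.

Var = (CV·μ)² = (1.38×0.23)² = 0.100743.
α+β = μ(1−μ)/Var − 1 = 0.1771/0.100743 − 1 = 0.7579.
Thus α = 0.23·0.7579 = 0.174 and β = 0.77·0.7579 = 0.584.

α = 0.174, β = 0.584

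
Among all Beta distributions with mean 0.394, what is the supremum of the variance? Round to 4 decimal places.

0.2388

For fixed mean μ the Beta variance is μ(1−μ)/(α+β+1), increasing as α+β decreases.
Its least upper bound (not attained) is μ(1−μ) = 0.394·0.606 = 0.2388.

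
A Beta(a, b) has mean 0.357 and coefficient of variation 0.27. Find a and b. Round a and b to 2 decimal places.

a = 8.46, b = 15.24

σ = CV·μ = 0.27×0.357 = 0.09639, so σ² = 0.009291.
s+1 = μ(1−μ)/σ² = 0.229551/0.009291 = 24.7067, so s = a+b = 23.7067.
a = μs = 8.46, b = (1−μ)s = 15.24.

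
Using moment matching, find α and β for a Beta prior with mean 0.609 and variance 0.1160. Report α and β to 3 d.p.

α = 0.641, β = 0.412

Write ν = α+β; then α = μν and Var = μ(1−μ)/(ν+1).
ν = μ(1−μ)/Var − 1 = 0.238119/0.1160 − 1 = 1.0528.
α = 0.609·1.0528 = 0.641, β = 0.391·1.0528 = 0.412.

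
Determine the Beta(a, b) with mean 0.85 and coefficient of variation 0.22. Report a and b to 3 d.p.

σ = CV·μ = 0.22×0.85 = 0.18700, so σ² = 0.034969.
s+1 = μ(1−μ)/σ² = 0.1275/0.034969 = 3.6461, so s = a+b = 2.6461.
a = μs = 2.249, b = (1−μ)s = 0.397.

a = 2.249, b = 0.397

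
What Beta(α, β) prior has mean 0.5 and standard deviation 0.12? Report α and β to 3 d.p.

α = 8.181, β = 8.181

Variance = 0.12² = 0.0144. The moment-matching identity α+β = μ(1−μ)/Var − 1 gives
α+β = 0.25/0.0144 − 1 = 16.3611, so α = μ·16.3611 = 8.181 and β = (1−μ)·16.3611 = 8.181.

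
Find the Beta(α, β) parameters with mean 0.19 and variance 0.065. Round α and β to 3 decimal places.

α = 0.260, β = 1.108

Let s = α+β. The Beta variance is μ(1−μ)/(s+1).
So s+1 = μ(1−μ)/σ² = (0.19×0.81)/0.065 = 0.1539/0.065 = 2.3677, giving s = 1.3677.
Then α = μs = 0.19×1.3677 = 0.260 and β = (1−μ)s = 0.81×1.3677 = 1.108.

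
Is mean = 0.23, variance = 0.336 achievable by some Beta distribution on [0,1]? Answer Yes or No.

No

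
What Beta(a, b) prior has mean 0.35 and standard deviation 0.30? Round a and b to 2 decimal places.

First σ² = 0.0900. Setting a = μn, b = (1−μ)n with n = a+b,
μ(1−μ)/(n+1) = 0.0900 ⇒ n+1 = 0.2275/0.0900 = 2.5278 ⇒ n = 1.5278.
Hence a = 0.35×1.5278 = 0.53, b = 0.65×1.5278 = 0.99.

a = 0.53, b = 0.99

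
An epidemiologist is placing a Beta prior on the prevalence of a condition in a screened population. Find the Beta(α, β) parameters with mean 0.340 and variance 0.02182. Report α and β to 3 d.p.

α = 3.157, β = 6.128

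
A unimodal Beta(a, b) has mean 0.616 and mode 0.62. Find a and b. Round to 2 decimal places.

Let s = a+b. Mean gives a = μs = 0.616s; mode gives (a−1)/(s−2) = 0.62.
Substituting: 0.616s − 1 = 0.62(s−2) = 0.62s − 1.24, so -0.004s = -0.24 and s = 60.0000.
Then a = 0.616×60.0000 = 36.96 and b = s−a = 23.04.

a = 36.96, b = 23.04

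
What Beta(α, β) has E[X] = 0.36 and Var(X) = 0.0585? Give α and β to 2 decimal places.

By moment matching, α+β = μ(1−μ)/σ² − 1 = (0.36·0.64)/0.0585 − 1 = 3.9385 − 1 = 2.9385.
Since α/(α+β) = μ, α = 0.36·2.9385 = 1.06 and β = 0.64·2.9385 = 1.88.

α = 1.06, β = 1.88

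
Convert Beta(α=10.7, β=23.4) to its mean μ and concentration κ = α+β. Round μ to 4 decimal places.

μ = 0.3138, κ = 34.1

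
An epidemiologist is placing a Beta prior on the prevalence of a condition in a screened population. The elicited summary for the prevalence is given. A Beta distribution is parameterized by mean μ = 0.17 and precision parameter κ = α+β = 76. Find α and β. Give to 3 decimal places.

α = μκ = 0.17×76 = 12.920 and β = (1−μ)κ = 0.83×76 = 63.080.

α = 12.920, β = 63.080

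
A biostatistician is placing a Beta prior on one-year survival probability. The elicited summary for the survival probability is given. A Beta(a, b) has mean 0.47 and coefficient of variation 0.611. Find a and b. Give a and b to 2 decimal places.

a = 0.95, b = 1.07

σ = CV·μ = 0.611×0.47 = 0.28717, so σ² = 0.082467.
s+1 = μ(1−μ)/σ² = 0.2491/0.082467 = 3.0206, so s = a+b = 2.0206.
a = μs = 0.95, b = (1−μ)s = 1.07.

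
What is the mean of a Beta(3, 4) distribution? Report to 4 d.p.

0.4286

The Beta mean is α/(α+β) = 3/(3+4) = 0.4286.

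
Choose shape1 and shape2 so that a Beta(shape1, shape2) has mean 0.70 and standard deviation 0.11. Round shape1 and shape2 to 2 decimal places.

shape1 = 11.45, shape2 = 4.91

σ² = 0.11² = 0.0121.
With s = shape1+shape2, Var = μ(1−μ)/(s+1), so s+1 = (0.70×0.30)/0.0121 = 17.3554 and s = 16.3554.
shape1 = μs = 11.45, shape2 = (1−μ)s = 4.91.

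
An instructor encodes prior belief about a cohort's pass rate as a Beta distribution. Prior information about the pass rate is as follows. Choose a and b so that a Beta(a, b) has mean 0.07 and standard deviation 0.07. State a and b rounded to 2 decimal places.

σ² = 0.07² = 0.0049.
With s = a+b, Var = μ(1−μ)/(s+1), so s+1 = (0.07×0.93)/0.0049 = 13.2857 and s = 12.2857.
a = μs = 0.86, b = (1−μ)s = 11.43.

a = 0.86, b = 11.43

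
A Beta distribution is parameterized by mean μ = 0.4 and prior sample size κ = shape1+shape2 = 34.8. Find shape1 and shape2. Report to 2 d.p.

shape1 = μκ = 0.4×34.8 = 13.92 and shape2 = (1−μ)κ = 0.6×34.8 = 20.88.

shape1 = 13.92, shape2 = 20.88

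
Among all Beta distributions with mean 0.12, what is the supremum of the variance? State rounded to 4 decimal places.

Var = μ(1−μ)/(α+β+1), which approaches μ(1−μ) as α+β → 0.
So the supremum is μ(1−μ) = 0.12×0.88 = 0.1056.

0.1056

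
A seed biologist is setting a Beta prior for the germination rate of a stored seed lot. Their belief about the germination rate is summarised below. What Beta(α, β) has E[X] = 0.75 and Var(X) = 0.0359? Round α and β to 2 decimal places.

By moment matching, α+β = μ(1−μ)/σ² − 1 = (0.75·0.25)/0.0359 − 1 = 5.2228 − 1 = 4.2228.
Since α/(α+β) = μ, α = 0.75·4.2228 = 3.17 and β = 0.25·4.2228 = 1.06.

α = 3.17, β = 1.06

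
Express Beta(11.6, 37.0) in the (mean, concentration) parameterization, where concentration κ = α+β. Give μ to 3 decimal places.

κ = α+β = 11.6+37.0 = 48.6; μ = α/κ = 11.6/48.6 = 0.239.

μ = 0.239, κ = 48.6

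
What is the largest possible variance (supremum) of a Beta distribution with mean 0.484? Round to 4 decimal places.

0.2497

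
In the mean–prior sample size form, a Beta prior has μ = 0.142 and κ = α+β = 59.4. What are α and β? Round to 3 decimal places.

α = μκ = 0.142×59.4 = 8.435 and β = (1−μ)κ = 0.858×59.4 = 50.965.

α = 8.435, β = 50.965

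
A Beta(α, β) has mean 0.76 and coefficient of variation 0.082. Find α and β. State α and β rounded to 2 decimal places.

σ = CV·μ = 0.082×0.76 = 0.06232, so σ² = 0.003884.
s+1 = μ(1−μ)/σ² = 0.1824/0.003884 = 46.9645, so s = α+β = 45.9645.
α = μs = 34.93, β = (1−μ)s = 11.03.

α = 34.93, β = 11.03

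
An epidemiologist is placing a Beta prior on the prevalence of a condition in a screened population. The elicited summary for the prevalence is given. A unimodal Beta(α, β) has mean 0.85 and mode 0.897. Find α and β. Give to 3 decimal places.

α = 14.360, β = 2.534

Let s = α+β. Mean gives α = μs = 0.85s; mode gives (α−1)/(s−2) = 0.897.
Substituting: 0.85s − 1 = 0.897(s−2) = 0.897s − 1.794, so -0.047s = -0.794 and s = 16.8936.
Then α = 0.85×16.8936 = 14.360 and β = s−α = 2.534.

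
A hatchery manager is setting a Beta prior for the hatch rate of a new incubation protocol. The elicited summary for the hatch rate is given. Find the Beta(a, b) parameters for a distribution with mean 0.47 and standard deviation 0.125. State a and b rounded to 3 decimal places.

Variance = 0.125² = 0.015625. The moment-matching identity a+b = μ(1−μ)/Var − 1 gives
a+b = 0.2491/0.015625 − 1 = 14.9424, so a = μ·14.9424 = 7.023 and b = (1−μ)·14.9424 = 7.919.

a = 7.023, b = 7.919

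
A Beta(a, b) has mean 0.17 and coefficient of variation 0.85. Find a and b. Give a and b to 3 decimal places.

a = 0.979, b = 4.779

σ = CV·μ = 0.85×0.17 = 0.14450, so σ² = 0.020880.
s+1 = μ(1−μ)/σ² = 0.1411/0.020880 = 6.7576, so s = a+b = 5.7576.
a = μs = 0.979, b = (1−μ)s = 4.779.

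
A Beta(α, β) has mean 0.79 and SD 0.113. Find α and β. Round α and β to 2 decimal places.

σ² = 0.113² = 0.012769.
With s = α+β, Var = μ(1−μ)/(s+1), so s+1 = (0.79×0.21)/0.012769 = 12.9924 and s = 11.9924.
α = μs = 9.47, β = (1−μ)s = 2.52.

α = 9.47, β = 2.52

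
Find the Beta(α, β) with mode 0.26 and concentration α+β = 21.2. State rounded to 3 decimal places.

For α,β>1 the mode is (α−1)/(α+β−2), so α = mode·(κ−2)+1 = 0.26×19.2+1 = 5.992.
And β = (1−mode)·(κ−2)+1 = 0.74×19.2+1 = 15.208.

α = 5.992, β = 15.208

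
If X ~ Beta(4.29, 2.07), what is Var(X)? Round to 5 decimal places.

0.02983

Var = αβ/[(α+β)²(α+β+1)] = (4.29×2.07)/(6.36²×7.36) = 8.8803/297.709056 = 0.02983.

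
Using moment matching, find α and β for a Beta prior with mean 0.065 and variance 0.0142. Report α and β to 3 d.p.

α = 0.213, β = 3.067

By moment matching, α+β = μ(1−μ)/σ² − 1 = (0.065·0.935)/0.0142 − 1 = 4.2799 − 1 = 3.2799.
Since α/(α+β) = μ, α = 0.065·3.2799 = 0.213 and β = 0.935·3.2799 = 3.067.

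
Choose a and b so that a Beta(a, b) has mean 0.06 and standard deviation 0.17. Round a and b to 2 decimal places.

Variance = 0.17² = 0.0289. The moment-matching identity a+b = μ(1−μ)/Var − 1 gives
a+b = 0.0564/0.0289 − 1 = 0.9516, so a = μ·0.9516 = 0.06 and b = (1−μ)·0.9516 = 0.89.

a = 0.06, b = 0.89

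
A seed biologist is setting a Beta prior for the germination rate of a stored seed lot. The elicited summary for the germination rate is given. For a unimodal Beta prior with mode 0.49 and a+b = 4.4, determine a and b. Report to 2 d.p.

a = 2.18, b = 2.22

Since the density peak of Beta(a,b) is at (a−1)/(a+b−2),
a = 1 + 0.49(4.4−2) = 2.18 and b = 4.4 − 2.18 = 2.22.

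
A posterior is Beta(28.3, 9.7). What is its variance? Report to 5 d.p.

Var = αβ/[(α+β)²(α+β+1)] = (28.3×9.7)/(38.0²×39.0) = 274.51/56316.000 = 0.00487.

0.00487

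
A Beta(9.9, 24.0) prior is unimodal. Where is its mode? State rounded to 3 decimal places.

With α,β > 1, mode = (α−1)/(α+β−2) = 8.9/31.9 = 0.279.

0.279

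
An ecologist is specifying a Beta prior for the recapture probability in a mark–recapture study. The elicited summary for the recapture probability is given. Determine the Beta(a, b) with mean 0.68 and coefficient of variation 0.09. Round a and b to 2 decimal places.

a = 38.83, b = 18.27

σ = CV·μ = 0.09×0.68 = 0.06120, so σ² = 0.003745.
s+1 = μ(1−μ)/σ² = 0.2176/0.003745 = 58.0973, so s = a+b = 57.0973.
a = μs = 38.83, b = (1−μ)s = 18.27.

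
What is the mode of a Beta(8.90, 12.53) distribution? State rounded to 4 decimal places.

0.4066

With α,β > 1, mode = (α−1)/(α+β−2) = 7.90/19.43 = 0.4066.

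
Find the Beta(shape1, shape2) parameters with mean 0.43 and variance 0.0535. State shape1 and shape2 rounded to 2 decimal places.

Write ν = shape1+shape2; then shape1 = μν and Var = μ(1−μ)/(ν+1).
ν = μ(1−μ)/Var − 1 = 0.2451/0.0535 − 1 = 3.5813.
shape1 = 0.43·3.5813 = 1.54, shape2 = 0.57·3.5813 = 2.04.

shape1 = 1.54, shape2 = 2.04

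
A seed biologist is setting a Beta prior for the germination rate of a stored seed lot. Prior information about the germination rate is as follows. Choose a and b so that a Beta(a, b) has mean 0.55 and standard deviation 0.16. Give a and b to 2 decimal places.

First σ² = 0.0256. Setting a = μn, b = (1−μ)n with n = a+b,
μ(1−μ)/(n+1) = 0.0256 ⇒ n+1 = 0.2475/0.0256 = 9.6680 ⇒ n = 8.6680.
Hence a = 0.55×8.6680 = 4.77, b = 0.45×8.6680 = 3.90.

a = 4.77, b = 3.90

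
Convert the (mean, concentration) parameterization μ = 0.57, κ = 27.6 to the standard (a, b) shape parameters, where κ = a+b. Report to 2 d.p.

a = 15.73, b = 11.87

a = μκ = 0.57×27.6 = 15.73 and b = (1−μ)κ = 0.43×27.6 = 11.87.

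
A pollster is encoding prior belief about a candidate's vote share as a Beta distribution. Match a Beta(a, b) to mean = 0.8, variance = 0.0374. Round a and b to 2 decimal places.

a = 2.62, b = 0.66

By moment matching, a+b = μ(1−μ)/σ² − 1 = (0.8·0.2)/0.0374 − 1 = 4.2781 − 1 = 3.2781.
Since a/(a+b) = μ, a = 0.8·3.2781 = 2.62 and b = 0.2·3.2781 = 0.66.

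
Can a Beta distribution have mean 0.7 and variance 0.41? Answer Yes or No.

For any Beta, Var(X) < E[X]·(1−E[X]).
Here μ(1−μ) = 0.7×0.3 = 0.21, and 0.41 ≥ 0.21.

No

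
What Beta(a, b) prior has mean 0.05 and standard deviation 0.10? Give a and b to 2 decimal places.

a = 0.19, b = 3.56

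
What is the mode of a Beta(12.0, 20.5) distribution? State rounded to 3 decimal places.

0.361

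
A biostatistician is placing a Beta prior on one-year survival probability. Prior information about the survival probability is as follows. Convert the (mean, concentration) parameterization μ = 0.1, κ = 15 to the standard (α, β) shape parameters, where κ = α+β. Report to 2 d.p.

α = 1.50, β = 13.50

Split κ in proportion μ : (1−μ): α = 0.1·15 = 1.50, β = 15 − 1.50 = 13.50.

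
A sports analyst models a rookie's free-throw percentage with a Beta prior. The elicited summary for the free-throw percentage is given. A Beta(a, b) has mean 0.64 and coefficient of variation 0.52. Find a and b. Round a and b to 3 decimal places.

a = 0.691, b = 0.389

σ = CV·μ = 0.52×0.64 = 0.33280, so σ² = 0.110756.
s+1 = μ(1−μ)/σ² = 0.2304/0.110756 = 2.0803, so s = a+b = 1.0803.
a = μs = 0.691, b = (1−μ)s = 0.389.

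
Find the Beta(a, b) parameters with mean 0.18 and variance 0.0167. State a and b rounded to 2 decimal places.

a = 1.41, b = 6.43

By moment matching, a+b = μ(1−μ)/σ² − 1 = (0.18·0.82)/0.0167 − 1 = 8.8383 − 1 = 7.8383.
Since a/(a+b) = μ, a = 0.18·7.8383 = 1.41 and b = 0.82·7.8383 = 6.43.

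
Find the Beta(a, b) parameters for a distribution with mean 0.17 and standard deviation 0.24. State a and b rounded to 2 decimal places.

a = 0.25, b = 1.20

σ² = 0.24² = 0.0576.
With s = a+b, Var = μ(1−μ)/(s+1), so s+1 = (0.17×0.83)/0.0576 = 2.4497 and s = 1.4497.
a = μs = 0.25, b = (1−μ)s = 1.20.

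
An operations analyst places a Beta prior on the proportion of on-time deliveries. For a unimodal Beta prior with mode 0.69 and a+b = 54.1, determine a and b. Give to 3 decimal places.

a = 36.949, b = 17.151

For a,b>1 the mode is (a−1)/(a+b−2), so a = mode·(κ−2)+1 = 0.69×52.1+1 = 36.949.
And b = (1−mode)·(κ−2)+1 = 0.31×52.1+1 = 17.151.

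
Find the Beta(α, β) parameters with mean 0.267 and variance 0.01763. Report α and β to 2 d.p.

α = 2.70, β = 7.40

Write ν = α+β; then α = μν and Var = μ(1−μ)/(ν+1).
ν = μ(1−μ)/Var − 1 = 0.195711/0.01763 − 1 = 10.1010.
α = 0.267·10.1010 = 2.70, β = 0.733·10.1010 = 7.40.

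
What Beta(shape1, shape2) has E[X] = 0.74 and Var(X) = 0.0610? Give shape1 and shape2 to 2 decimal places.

Write ν = shape1+shape2; then shape1 = μν and Var = μ(1−μ)/(ν+1).
ν = μ(1−μ)/Var − 1 = 0.1924/0.0610 − 1 = 2.1541.
shape1 = 0.74·2.1541 = 1.59, shape2 = 0.26·2.1541 = 0.56.

shape1 = 1.59, shape2 = 0.56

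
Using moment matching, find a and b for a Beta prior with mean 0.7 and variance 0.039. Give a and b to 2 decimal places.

Let s = a+b. The Beta variance is μ(1−μ)/(s+1).
So s+1 = μ(1−μ)/σ² = (0.7×0.3)/0.039 = 0.21/0.039 = 5.3846, giving s = 4.3846.
Then a = μs = 0.7×4.3846 = 3.07 and b = (1−μ)s = 0.3×4.3846 = 1.32.

a = 3.07, b = 1.32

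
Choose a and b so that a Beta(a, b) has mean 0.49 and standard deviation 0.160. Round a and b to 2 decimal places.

a = 4.29, b = 4.47

First σ² = 0.025600. Setting a = μn, b = (1−μ)n with n = a+b,
μ(1−μ)/(n+1) = 0.025600 ⇒ n+1 = 0.2499/0.025600 = 9.7617 ⇒ n = 8.7617.
Hence a = 0.49×8.7617 = 4.29, b = 0.51×8.7617 = 4.47.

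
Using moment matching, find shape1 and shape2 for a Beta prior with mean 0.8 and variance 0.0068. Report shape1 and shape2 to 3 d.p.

By moment matching, shape1+shape2 = μ(1−μ)/σ² − 1 = (0.8·0.2)/0.0068 − 1 = 23.5294 − 1 = 22.5294.
Since shape1/(shape1+shape2) = μ, shape1 = 0.8·22.5294 = 18.024 and shape2 = 0.2·22.5294 = 4.506.

shape1 = 18.024, shape2 = 4.506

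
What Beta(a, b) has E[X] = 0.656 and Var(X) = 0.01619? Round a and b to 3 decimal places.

a = 8.488, b = 4.451

By moment matching, a+b = μ(1−μ)/σ² − 1 = (0.656·0.344)/0.01619 − 1 = 13.9385 − 1 = 12.9385.
Since a/(a+b) = μ, a = 0.656·12.9385 = 8.488 and b = 0.344·12.9385 = 4.451.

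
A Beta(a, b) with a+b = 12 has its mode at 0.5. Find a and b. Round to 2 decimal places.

a = 6.00, b = 6.00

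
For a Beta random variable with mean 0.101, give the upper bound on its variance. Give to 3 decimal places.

0.091

For fixed mean μ the Beta variance is μ(1−μ)/(α+β+1), increasing as α+β decreases.
Its least upper bound (not attained) is μ(1−μ) = 0.101·0.899 = 0.091.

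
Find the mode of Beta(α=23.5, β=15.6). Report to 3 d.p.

With α,β > 1, mode = (α−1)/(α+β−2) = 22.5/37.1 = 0.606.

0.606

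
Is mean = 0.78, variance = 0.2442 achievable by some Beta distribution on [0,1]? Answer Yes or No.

The Beta variance bound is σ² < μ(1−μ).
Here μ(1−μ) = 0.78×0.22 = 0.1716, and 0.2442 ≥ 0.1716.

No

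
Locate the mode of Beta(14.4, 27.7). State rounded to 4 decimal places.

0.3342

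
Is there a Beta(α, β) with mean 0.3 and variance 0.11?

Yes

For any Beta, Var(X) < E[X]·(1−E[X]).
Here μ(1−μ) = 0.3×0.7 = 0.21, and 0.11 < 0.21.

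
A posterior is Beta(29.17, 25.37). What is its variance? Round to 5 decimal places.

0.00448

μ = 29.17/54.54 = 0.534837; Var = μ(1−μ)/(α+β+1) = 0.2487864/55.54 = 0.00448.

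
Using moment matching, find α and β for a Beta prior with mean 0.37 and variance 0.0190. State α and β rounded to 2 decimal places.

By moment matching, α+β = μ(1−μ)/σ² − 1 = (0.37·0.63)/0.0190 − 1 = 12.2684 − 1 = 11.2684.
Since α/(α+β) = μ, α = 0.37·11.2684 = 4.17 and β = 0.63·11.2684 = 7.10.

α = 4.17, β = 7.10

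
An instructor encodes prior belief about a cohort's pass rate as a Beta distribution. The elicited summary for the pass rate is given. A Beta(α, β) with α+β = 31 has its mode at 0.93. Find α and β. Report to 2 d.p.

α = 27.97, β = 3.03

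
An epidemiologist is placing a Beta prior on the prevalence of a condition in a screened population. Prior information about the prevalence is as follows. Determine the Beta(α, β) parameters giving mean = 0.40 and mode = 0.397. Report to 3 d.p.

Let s = α+β. Mean gives α = μs = 0.40s; mode gives (α−1)/(s−2) = 0.397.
Substituting: 0.40s − 1 = 0.397(s−2) = 0.397s − 0.794, so 0.003s = 0.206 and s = 68.6667.
Then α = 0.40×68.6667 = 27.467 and β = s−α = 41.200.

α = 27.467, β = 41.200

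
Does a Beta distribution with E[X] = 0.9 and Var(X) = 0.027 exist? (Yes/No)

Yes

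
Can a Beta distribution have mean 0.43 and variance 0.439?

No

For any Beta, Var(X) < E[X]·(1−E[X]).
Here μ(1−μ) = 0.43×0.57 = 0.2451, and 0.439 ≥ 0.2451.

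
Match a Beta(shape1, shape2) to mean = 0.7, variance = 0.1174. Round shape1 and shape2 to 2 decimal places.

shape1 = 0.55, shape2 = 0.24

By moment matching, shape1+shape2 = μ(1−μ)/σ² − 1 = (0.7·0.3)/0.1174 − 1 = 1.7888 − 1 = 0.7888.
Since shape1/(shape1+shape2) = μ, shape1 = 0.7·0.7888 = 0.55 and shape2 = 0.3·0.7888 = 0.24.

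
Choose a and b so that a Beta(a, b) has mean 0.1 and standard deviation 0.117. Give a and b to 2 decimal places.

a = 0.56, b = 5.02

σ² = 0.117² = 0.013689.
With s = a+b, Var = μ(1−μ)/(s+1), so s+1 = (0.1×0.9)/0.013689 = 6.5746 and s = 5.5746.
a = μs = 0.56, b = (1−μ)s = 5.02.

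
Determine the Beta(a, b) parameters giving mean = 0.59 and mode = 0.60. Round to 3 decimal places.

a = 11.800, b = 8.200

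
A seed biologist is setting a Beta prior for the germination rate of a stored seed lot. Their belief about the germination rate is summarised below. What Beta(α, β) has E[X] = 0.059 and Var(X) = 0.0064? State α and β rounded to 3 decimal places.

α = 0.453, β = 7.222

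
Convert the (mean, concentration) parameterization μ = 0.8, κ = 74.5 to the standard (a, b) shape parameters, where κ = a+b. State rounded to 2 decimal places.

Split κ in proportion μ : (1−μ): a = 0.8·74.5 = 59.60, b = 74.5 − 59.60 = 14.90.

a = 59.60, b = 14.90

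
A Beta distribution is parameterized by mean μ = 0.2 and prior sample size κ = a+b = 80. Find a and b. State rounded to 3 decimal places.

Split κ in proportion μ : (1−μ): a = 0.2·80 = 16.000, b = 80 − 16.000 = 64.000.

a = 16.000, b = 64.000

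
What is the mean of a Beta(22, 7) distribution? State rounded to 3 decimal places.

0.759

E[X] = α/(α+β) = 22/29 = 0.759.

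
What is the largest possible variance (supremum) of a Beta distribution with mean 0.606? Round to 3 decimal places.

Var = μ(1−μ)/(α+β+1), which approaches μ(1−μ) as α+β → 0.
So the supremum is μ(1−μ) = 0.606×0.394 = 0.239.

0.239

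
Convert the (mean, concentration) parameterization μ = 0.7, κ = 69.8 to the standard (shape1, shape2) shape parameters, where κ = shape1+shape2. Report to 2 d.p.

shape1 = 48.86, shape2 = 20.94

Split κ in proportion μ : (1−μ): shape1 = 0.7·69.8 = 48.86, shape2 = 69.8 − 48.86 = 20.94.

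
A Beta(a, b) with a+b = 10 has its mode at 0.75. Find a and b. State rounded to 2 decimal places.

a = 7.00, b = 3.00

For a,b>1 the mode is (a−1)/(a+b−2), so a = mode·(κ−2)+1 = 0.75×8+1 = 7.00.
And b = (1−mode)·(κ−2)+1 = 0.25×8+1 = 3.00.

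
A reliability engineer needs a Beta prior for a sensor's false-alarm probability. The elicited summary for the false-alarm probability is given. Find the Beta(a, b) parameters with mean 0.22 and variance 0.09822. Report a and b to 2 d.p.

a = 0.16, b = 0.58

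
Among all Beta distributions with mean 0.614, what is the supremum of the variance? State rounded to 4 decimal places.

0.2370

Var = μ(1−μ)/(α+β+1), which approaches μ(1−μ) as α+β → 0.
So the supremum is μ(1−μ) = 0.614×0.386 = 0.2370.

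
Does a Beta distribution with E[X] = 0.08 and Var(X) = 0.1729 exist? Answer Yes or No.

For any Beta, Var(X) < E[X]·(1−E[X]).
Here μ(1−μ) = 0.08×0.92 = 0.0736, and 0.1729 ≥ 0.0736.

No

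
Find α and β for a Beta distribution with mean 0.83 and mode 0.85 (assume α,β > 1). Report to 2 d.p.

α = 29.05, β = 5.95

Let s = α+β. Mean gives α = μs = 0.83s; mode gives (α−1)/(s−2) = 0.85.
Substituting: 0.83s − 1 = 0.85(s−2) = 0.85s − 1.70, so -0.02s = -0.70 and s = 35.0000.
Then α = 0.83×35.0000 = 29.05 and β = s−α = 5.95.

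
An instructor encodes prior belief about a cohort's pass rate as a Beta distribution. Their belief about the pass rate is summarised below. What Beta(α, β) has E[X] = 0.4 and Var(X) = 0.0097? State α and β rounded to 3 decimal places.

Let s = α+β. The Beta variance is μ(1−μ)/(s+1).
So s+1 = μ(1−μ)/σ² = (0.4×0.6)/0.0097 = 0.24/0.0097 = 24.7423, giving s = 23.7423.
Then α = μs = 0.4×23.7423 = 9.497 and β = (1−μ)s = 0.6×23.7423 = 14.245.

α = 9.497, β = 14.245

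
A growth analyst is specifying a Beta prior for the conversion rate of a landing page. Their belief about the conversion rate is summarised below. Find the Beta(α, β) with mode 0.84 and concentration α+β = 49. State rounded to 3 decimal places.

For α,β>1 the mode is (α−1)/(α+β−2), so α = mode·(κ−2)+1 = 0.84×47+1 = 40.480.
And β = (1−mode)·(κ−2)+1 = 0.16×47+1 = 8.520.

α = 40.480, β = 8.520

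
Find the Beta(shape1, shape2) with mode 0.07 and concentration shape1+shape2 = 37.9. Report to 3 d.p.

shape1 = 3.513, shape2 = 34.387

For shape1,shape2>1 the mode is (shape1−1)/(shape1+shape2−2), so shape1 = mode·(κ−2)+1 = 0.07×35.9+1 = 3.513.
And shape2 = (1−mode)·(κ−2)+1 = 0.93×35.9+1 = 34.387.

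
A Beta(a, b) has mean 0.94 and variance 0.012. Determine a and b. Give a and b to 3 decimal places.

a = 3.478, b = 0.222

Write ν = a+b; then a = μν and Var = μ(1−μ)/(ν+1).
ν = μ(1−μ)/Var − 1 = 0.0564/0.012 − 1 = 3.7000.
a = 0.94·3.7000 = 3.478, b = 0.06·3.7000 = 0.222.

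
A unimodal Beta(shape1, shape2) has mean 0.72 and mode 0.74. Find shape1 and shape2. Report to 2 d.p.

shape1 = 17.28, shape2 = 6.72

With s = shape1+shape2: μ = shape1/s and mode = (shape1−1)/(s−2). Eliminating shape1 = μs,
μs − 1 = m(s−2) ⇒ s(μ−m) = 1−2m ⇒ s = -0.48/-0.02 = 24.0000.
So shape1 = μs = 17.28, shape2 = (1−μ)s = 6.72.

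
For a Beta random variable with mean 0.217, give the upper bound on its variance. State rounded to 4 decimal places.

0.1699

Var = μ(1−μ)/(α+β+1), which approaches μ(1−μ) as α+β → 0.
So the supremum is μ(1−μ) = 0.217×0.783 = 0.1699.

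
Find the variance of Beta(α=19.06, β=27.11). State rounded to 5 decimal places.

0.00514

Var = αβ/[(α+β)²(α+β+1)] = (19.06×27.11)/(46.17²×47.17) = 516.7166/100550.822013 = 0.00514.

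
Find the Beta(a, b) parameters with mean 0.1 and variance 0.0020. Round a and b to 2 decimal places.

a = 4.40, b = 39.60

By moment matching, a+b = μ(1−μ)/σ² − 1 = (0.1·0.9)/0.0020 − 1 = 45.0000 − 1 = 44.0000.
Since a/(a+b) = μ, a = 0.1·44.0000 = 4.40 and b = 0.9·44.0000 = 39.60.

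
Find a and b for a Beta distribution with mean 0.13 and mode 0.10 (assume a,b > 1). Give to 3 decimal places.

With s = a+b: μ = a/s and mode = (a−1)/(s−2). Eliminating a = μs,
μs − 1 = m(s−2) ⇒ s(μ−m) = 1−2m ⇒ s = 0.80/0.03 = 26.6667.
So a = μs = 3.467, b = (1−μ)s = 23.200.

a = 3.467, b = 23.200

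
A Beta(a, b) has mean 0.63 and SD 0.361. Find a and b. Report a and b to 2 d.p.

a = 0.50, b = 0.29

First σ² = 0.130321. Setting a = μn, b = (1−μ)n with n = a+b,
μ(1−μ)/(n+1) = 0.130321 ⇒ n+1 = 0.2331/0.130321 = 1.7887 ⇒ n = 0.7887.
Hence a = 0.63×0.7887 = 0.50, b = 0.37×0.7887 = 0.29.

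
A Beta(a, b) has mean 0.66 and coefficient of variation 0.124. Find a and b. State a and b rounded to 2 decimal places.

a = 21.45, b = 11.05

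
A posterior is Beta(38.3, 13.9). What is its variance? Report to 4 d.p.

Var = αβ/[(α+β)²(α+β+1)] = (38.3×13.9)/(52.2²×53.2) = 532.37/144961.488 = 0.0037.

0.0037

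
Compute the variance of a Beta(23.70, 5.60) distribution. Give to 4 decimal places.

0.0051

μ = 23.70/29.30 = 0.808874; Var = μ(1−μ)/(α+β+1) = 0.1545970/30.30 = 0.0051.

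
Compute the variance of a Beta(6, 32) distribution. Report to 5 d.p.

0.00341

α+β = 38 and αβ = 192, so Var = αβ/[(α+β)²(α+β+1)] = 192/56316 = 0.00341.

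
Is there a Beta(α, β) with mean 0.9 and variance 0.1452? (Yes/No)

The Beta variance bound is σ² < μ(1−μ).
Here μ(1−μ) = 0.9×0.1 = 0.09, and 0.1452 ≥ 0.09.

No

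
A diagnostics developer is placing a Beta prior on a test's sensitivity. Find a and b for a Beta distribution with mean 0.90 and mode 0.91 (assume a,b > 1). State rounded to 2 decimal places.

Let s = a+b. Mean gives a = μs = 0.90s; mode gives (a−1)/(s−2) = 0.91.
Substituting: 0.90s − 1 = 0.91(s−2) = 0.91s − 1.82, so -0.01s = -0.82 and s = 82.0000.
Then a = 0.90×82.0000 = 73.80 and b = s−a = 8.20.

a = 73.80, b = 8.20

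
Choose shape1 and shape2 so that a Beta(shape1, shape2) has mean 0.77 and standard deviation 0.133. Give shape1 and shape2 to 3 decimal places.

Variance = 0.133² = 0.017689. The moment-matching identity shape1+shape2 = μ(1−μ)/Var − 1 gives
shape1+shape2 = 0.1771/0.017689 − 1 = 9.0119, so shape1 = μ·9.0119 = 6.939 and shape2 = (1−μ)·9.0119 = 2.073.

shape1 = 6.939, shape2 = 2.073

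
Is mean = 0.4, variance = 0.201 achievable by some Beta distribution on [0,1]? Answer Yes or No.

Yes

The Beta variance bound is σ² < μ(1−μ).
Here μ(1−μ) = 0.4×0.6 = 0.24, and 0.201 < 0.24.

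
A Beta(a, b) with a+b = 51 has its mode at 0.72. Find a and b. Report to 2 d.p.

a = 36.28, b = 14.72

For a,b>1 the mode is (a−1)/(a+b−2), so a = mode·(κ−2)+1 = 0.72×49+1 = 36.28.
And b = (1−mode)·(κ−2)+1 = 0.28×49+1 = 14.72.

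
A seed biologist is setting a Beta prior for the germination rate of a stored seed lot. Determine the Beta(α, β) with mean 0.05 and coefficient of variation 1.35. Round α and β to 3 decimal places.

α = 0.471, β = 8.954

σ = CV·μ = 1.35×0.05 = 0.06750, so σ² = 0.004556.
s+1 = μ(1−μ)/σ² = 0.0475/0.004556 = 10.4252, so s = α+β = 9.4252.
α = μs = 0.471, β = (1−μ)s = 8.954.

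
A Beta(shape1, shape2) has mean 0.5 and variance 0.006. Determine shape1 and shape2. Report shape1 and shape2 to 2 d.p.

Let s = shape1+shape2. The Beta variance is μ(1−μ)/(s+1).
So s+1 = μ(1−μ)/σ² = (0.5×0.5)/0.006 = 0.25/0.006 = 41.6667, giving s = 40.6667.
Then shape1 = μs = 0.5×40.6667 = 20.33 and shape2 = (1−μ)s = 0.5×40.6667 = 20.33.

shape1 = 20.33, shape2 = 20.33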